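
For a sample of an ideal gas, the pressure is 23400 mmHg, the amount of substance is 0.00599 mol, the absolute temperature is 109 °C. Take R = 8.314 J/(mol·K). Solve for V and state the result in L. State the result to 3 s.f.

0.00610 L

Rearranging PV = nRT for V: V = nRT/P.
P = 23400 mmHg = 3.120×10^6 Pa; n = 0.00599 mol; T = 109 °C = 382.1 K; R = 8.314 J/(mol·K).
V = 6.100×10^-6 m³
6.100×10^-6 m³ × (1 L / 0.001000 m³) = 0.006100 L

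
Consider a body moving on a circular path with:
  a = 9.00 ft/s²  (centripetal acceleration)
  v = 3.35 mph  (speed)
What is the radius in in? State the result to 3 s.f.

Rearranging a = v²/r for r: r = v²/a.
a = 9.00 ft/s² = 2.743 m/s²; v = 3.35 mph = 1.498 m/s.
r = 0.8176 m
0.8176 m × (1 in / 0.02540 m) = 32.19 in

32.2 in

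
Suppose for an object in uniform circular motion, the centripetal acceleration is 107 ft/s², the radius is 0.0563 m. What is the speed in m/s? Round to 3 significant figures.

1.36 m/s

Rearranging a = v²/r for v: v = √(a·r).
a = 107 ft/s² = 32.61 m/s²; r = 0.0563 m.
v = 1.355 m/s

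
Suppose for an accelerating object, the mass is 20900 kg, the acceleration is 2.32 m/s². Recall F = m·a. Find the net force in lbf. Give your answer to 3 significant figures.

10900 lbf

Directly: F = m·a.
m = 20900 kg; a = 2.32 m/s².
F = 48488 N
48488 N × (1 lbf / 4.448 N) = 10901 lbf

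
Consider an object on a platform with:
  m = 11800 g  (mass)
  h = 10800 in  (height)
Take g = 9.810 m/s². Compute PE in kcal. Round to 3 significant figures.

PE is given directly by: PE = mgh.
m = 11800 g = 11.80 kg; h = 10800 in = 274.3 m; g = 9.810 m/s².
PE = 31755 J
31755 J × (1 kcal / 4184 J) = 7.590 kcal

7.59 kcal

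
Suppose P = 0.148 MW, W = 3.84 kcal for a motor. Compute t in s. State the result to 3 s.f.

0.109 s

Rearranging P = W/t for t: t = W/P.
P = 0.148 MW = 1.480×10^5 W; W = 3.84 kcal = 16067 J.
t = 0.1086 s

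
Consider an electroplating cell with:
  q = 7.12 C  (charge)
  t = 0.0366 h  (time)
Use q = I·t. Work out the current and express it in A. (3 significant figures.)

Rearranging: I = q/t.
q = 7.12 C; t = 0.0366 h = 131.8 s.
I = 0.05404 A

0.0540 A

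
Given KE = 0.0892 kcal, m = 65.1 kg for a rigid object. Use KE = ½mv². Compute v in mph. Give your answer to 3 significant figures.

Rearranging: v = √(2·KE/m).
KE = 0.0892 kcal = 373.2 J; m = 65.1 kg.
v = 3.386 m/s
3.386 m/s × (1 mph / 0.4470 m/s) = 7.575 mph

7.57 mph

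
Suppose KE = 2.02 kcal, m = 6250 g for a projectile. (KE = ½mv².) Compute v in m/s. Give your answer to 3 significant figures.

52.0 m/s

Solving KE = ½mv² for v: v = √(2·KE/m).
KE = 2.02 kcal = 8452 J; m = 6250 g = 6.250 kg.
v = 52.01 m/s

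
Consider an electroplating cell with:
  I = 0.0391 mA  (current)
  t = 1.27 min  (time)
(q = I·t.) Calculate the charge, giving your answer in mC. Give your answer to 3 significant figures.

2.98 mC

Directly: q = It.
I = 0.0391 mA = 3.910×10^-5 A; t = 1.27 min = 76.20 s.
q = 0.002979 C
0.002979 C × (1 mC / 0.001000 C) = 2.979 mC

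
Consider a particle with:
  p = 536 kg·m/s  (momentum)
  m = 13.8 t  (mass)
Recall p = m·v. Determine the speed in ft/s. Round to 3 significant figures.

0.127 ft/s

Rearranging: v = p/m.
p = 536 kg·m/s; m = 13.8 t = 13800 kg.
v = 0.03884 m/s
0.03884 m/s × (1 ft/s / 0.3048 m/s) = 0.1274 ft/s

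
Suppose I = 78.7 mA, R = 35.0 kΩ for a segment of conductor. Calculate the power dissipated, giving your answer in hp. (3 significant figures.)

0.291 hp

Directly: P = I²R.
I = 78.7 mA = 0.07870 A; R = 35.0 kΩ = 35000 Ω.
P = 216.8 W  (the unit combination reduces to kg·m²/s³ = W)
216.8 W × (1 hp / 745.7 W) = 0.2907 hp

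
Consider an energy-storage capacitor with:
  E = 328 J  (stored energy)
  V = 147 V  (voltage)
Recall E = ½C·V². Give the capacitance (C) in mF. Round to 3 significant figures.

30.4 mF

Rearranging E = ½C·V² for C: C = 2E/V².
E = 328 J; V = 147 V.
C = 0.03036 F
0.03036 F × (1 mF / 0.001000 F) = 30.36 mF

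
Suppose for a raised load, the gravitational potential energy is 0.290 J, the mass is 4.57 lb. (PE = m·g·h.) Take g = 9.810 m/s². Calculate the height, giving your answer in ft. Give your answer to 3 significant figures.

0.0468 ft

Rearranging PE = m·g·h for h: h = PE/(m·g).
PE = 0.290 J; m = 4.57 lb = 2.073 kg; g = 9.810 m/s².
h = 0.01426 m
0.01426 m × (1 ft / 0.3048 m) = 0.04679 ft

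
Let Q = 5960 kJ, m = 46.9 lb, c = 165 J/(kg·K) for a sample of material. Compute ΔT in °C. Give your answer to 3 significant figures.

1700 °C

Rearranging Q = m·c·ΔT for ΔT: ΔT = Q/(m·c).
Q = 5960 kJ = 5.960×10^6 J; m = 46.9 lb = 21.27 kg; c = 165 J/(kg·K).
ΔT = 1698 K
Since 1 °C = 1 K, 1698 °C.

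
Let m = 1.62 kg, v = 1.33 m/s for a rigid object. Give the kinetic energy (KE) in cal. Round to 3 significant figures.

0.342 cal

KE is given directly by: KE = ½mv².
m = 1.62 kg; v = 1.33 m/s.
KE = 1.433 J  (the unit combination reduces to kg·m²/s² = J)
1.433 J × (1 cal / 4.184 J) = 0.3424 cal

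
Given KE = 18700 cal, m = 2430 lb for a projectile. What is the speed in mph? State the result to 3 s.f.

26.7 mph

Rearranging: v = √(2·KE/m).
KE = 18700 cal = 78241 J; m = 2430 lb = 1102 kg.
v = 11.92 m/s
11.92 m/s × (1 mph / 0.4470 m/s) = 26.65 mph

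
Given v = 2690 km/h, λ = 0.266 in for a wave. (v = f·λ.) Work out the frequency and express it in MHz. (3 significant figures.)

0.111 MHz

Rearranging v = f·λ for f: f = v/λ.
v = 2690 km/h = 747.2 m/s; λ = 0.266 in = 0.006756 m.
f = 1.106×10^5 Hz
1.106×10^5 Hz × (1 MHz / 1.000×10^6 Hz) = 0.1106 MHz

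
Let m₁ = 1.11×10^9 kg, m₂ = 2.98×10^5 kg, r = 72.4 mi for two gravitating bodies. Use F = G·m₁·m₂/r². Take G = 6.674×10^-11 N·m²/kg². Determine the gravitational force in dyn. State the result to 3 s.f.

0.163 dyn

From Newton's law of gravitation: F = Gm₁m₂/r².
m₁ = 1.11×10^9 kg; m₂ = 2.98×10^5 kg; r = 72.4 mi = 1.165×10^5 m; G = 6.674×10^-11 N·m²/kg².
F = 1.626×10^-6 N
1.626×10^-6 N × (1 dyn / 1.000×10^-5 N) = 0.1626 dyn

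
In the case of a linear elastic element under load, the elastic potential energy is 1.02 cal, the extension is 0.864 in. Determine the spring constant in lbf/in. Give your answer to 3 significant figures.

101 lbf/in

Rearranging: k = 2U/x².
U = 1.02 cal = 4.268 J; x = 0.864 in = 0.02195 m.
k = 17723 N/m
17723 N/m × (1 lbf/in / 175.1 N/m) = 101.2 lbf/in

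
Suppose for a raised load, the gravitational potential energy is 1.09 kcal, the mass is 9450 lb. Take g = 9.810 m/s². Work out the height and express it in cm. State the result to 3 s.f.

10.8 cm

Solving PE = m·g·h for h: h = PE/(m·g).
PE = 1.09 kcal = 4561 J; m = 9450 lb = 4286 kg; g = 9.810 m/s².
h = 0.1085 m
0.1085 m × (1 cm / 0.01000 m) = 10.85 cm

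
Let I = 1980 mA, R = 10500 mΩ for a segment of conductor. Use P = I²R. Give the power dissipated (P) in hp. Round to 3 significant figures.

Directly: P = I²R.
I = 1980 mA = 1.980 A; R = 10500 mΩ = 10.50 Ω.
P = 41.16 W  (the unit combination reduces to kg·m²/s³ = W)
41.16 W × (1 hp / 745.7 W) = 0.05520 hp

0.0552 hp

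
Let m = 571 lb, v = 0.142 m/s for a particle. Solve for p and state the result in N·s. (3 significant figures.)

36.8 N·s

p is given directly by: p = mv.
m = 571 lb = 259.0 kg; v = 0.142 m/s.
p = 36.78 kg·m/s
Since 1 N·s = 1 kg·m/s, 36.78 N·s.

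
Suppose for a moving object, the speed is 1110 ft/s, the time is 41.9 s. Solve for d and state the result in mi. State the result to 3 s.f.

Solving v = d/t for d: d = v·t.
v = 1110 ft/s = 338.3 m/s; t = 41.9 s.
d = 14176 m
14176 m × (1 mi / 1609 m) = 8.809 mi

8.81 mi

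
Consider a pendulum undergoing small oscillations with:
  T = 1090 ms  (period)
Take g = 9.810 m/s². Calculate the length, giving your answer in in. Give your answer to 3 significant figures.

Solving T = 2π√(L/g) for L: L = g·(T/2π)².
T = 1090 ms = 1.090 s; g = 9.810 m/s².
L = 0.2952 m
0.2952 m × (1 in / 0.02540 m) = 11.62 in

11.6 in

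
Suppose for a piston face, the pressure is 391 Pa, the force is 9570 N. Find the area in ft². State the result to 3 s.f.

263 ft²

Solving P = F/A for A: A = F/P.
P = 391 Pa; F = 9570 N.
A = 24.48 m²
24.48 m² × (1 ft² / 0.09290 m²) = 263.5 ft²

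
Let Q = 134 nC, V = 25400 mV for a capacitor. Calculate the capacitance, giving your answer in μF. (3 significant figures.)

Directly: C = Q/V.
Q = 134 nC = 1.340×10^-7 C; V = 25400 mV = 25.40 V.
C = 5.276×10^-9 F
5.276×10^-9 F × (1 μF / 1.000×10^-6 F) = 0.005276 μF

0.00528 μF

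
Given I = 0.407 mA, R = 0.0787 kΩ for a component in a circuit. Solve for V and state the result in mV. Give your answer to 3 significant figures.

32.0 mV

From Ohm's law: V = IR.
I = 0.407 mA = 4.070×10^-4 A; R = 0.0787 kΩ = 78.70 Ω.
V = 0.03203 V
0.03203 V × (1 mV / 0.001000 V) = 32.03 mV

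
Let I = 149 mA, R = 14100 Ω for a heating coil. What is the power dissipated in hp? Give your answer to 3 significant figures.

0.420 hp

Directly: P = I²R.
I = 149 mA = 0.1490 A; R = 14100 Ω.
P = 313.0 W  (the unit combination reduces to kg·m²/s³ = W)
313.0 W × (1 hp / 745.7 W) = 0.4198 hp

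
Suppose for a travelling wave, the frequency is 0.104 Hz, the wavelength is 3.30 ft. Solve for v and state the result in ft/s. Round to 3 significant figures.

Directly: v = fλ.
f = 0.104 Hz; λ = 3.30 ft = 1.006 m.
v = 0.1046 m/s
0.1046 m/s × (1 ft/s / 0.3048 m/s) = 0.3432 ft/s

0.343 ft/s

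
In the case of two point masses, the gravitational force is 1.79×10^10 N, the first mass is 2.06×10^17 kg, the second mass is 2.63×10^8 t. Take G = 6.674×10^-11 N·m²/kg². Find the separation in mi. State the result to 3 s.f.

From Newton's law of gravitation: r = √(G·m₁m₂/F).
F = 1.79×10^10 N; m₁ = 2.06×10^17 kg; m₂ = 2.63×10^8 t = 2.630×10^11 kg; G = 6.674×10^-11 N·m²/kg².
r = 14213 m
14213 m × (1 mi / 1609 m) = 8.831 mi

8.83 mi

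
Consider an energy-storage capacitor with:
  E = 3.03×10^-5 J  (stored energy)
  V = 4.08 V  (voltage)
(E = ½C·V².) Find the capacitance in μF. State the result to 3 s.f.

Solving E = ½C·V² for C: C = 2E/V².
E = 3.03×10^-5 J; V = 4.08 V.
C = 3.640×10^-6 F
3.640×10^-6 F × (1 μF / 1.000×10^-6 F) = 3.640 μF

3.64 μF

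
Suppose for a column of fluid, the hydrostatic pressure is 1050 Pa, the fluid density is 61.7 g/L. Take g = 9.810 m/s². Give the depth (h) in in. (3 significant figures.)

Rearranging: h = P/(ρ·g).
P = 1050 Pa; ρ = 61.7 g/L = 61.70 kg/m³; g = 9.810 m/s².
h = 1.735 m
1.735 m × (1 in / 0.02540 m) = 68.30 in

68.3 in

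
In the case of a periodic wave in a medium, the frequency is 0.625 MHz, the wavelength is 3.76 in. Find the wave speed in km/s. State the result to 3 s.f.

Directly: v = fλ.
f = 0.625 MHz = 6.250×10^5 Hz; λ = 3.76 in = 0.09550 m.
v = 59690 m/s
59690 m/s × (1 km/s / 1000 m/s) = 59.69 km/s

59.7 km/s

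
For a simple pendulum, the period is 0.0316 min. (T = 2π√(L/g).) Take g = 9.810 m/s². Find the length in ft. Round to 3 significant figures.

Rearranging: L = g·(T/2π)².
T = 0.0316 min = 1.896 s; g = 9.810 m/s².
L = 0.8933 m
0.8933 m × (1 ft / 0.3048 m) = 2.931 ft

2.93 ft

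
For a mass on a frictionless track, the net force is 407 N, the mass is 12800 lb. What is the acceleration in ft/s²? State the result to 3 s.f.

0.230 ft/s²

From Newton's second law: a = F/m.
F = 407 N; m = 12800 lb = 5806 kg.
a = 0.07010 m/s²
0.07010 m/s² × (1 ft/s² / 0.3048 m/s²) = 0.2300 ft/s²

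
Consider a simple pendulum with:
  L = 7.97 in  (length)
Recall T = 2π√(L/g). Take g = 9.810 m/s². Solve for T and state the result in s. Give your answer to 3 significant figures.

Directly: T = 2π√(L/g).
L = 7.97 in = 0.2024 m; g = 9.810 m/s².
T = 0.9026 s

0.903 s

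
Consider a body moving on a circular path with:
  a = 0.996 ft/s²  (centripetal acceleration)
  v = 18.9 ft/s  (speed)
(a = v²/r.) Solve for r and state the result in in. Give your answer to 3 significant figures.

Rearranging: r = v²/a.
a = 0.996 ft/s² = 0.3036 m/s²; v = 18.9 ft/s = 5.761 m/s.
r = 109.3 m
109.3 m × (1 in / 0.02540 m) = 4304 in

4300 in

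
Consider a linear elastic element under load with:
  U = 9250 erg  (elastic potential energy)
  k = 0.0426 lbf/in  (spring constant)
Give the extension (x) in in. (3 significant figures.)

Rearranging U = ½k·x² for x: x = √(2U/k).
U = 9250 erg = 9.250×10^-4 J; k = 0.0426 lbf/in = 7.460 N/m.
x = 0.01575 m
0.01575 m × (1 in / 0.02540 m) = 0.6200 in

0.620 in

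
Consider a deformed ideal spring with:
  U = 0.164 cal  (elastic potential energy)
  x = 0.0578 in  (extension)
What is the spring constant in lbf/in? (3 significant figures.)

Rearranging U = ½k·x² for k: k = 2U/x².
U = 0.164 cal = 0.6862 J; x = 0.0578 in = 0.001468 m.
k = 6.367×10^5 N/m
6.367×10^5 N/m × (1 lbf/in / 175.1 N/m) = 3636 lbf/in

3640 lbf/in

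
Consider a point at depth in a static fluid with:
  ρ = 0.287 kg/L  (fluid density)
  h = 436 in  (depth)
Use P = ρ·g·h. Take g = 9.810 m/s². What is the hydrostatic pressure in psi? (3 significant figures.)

4.52 psi

Directly: P = ρgh.
ρ = 0.287 kg/L = 287.0 kg/m³; h = 436 in = 11.07 m; g = 9.810 m/s².
P = 31180 Pa  (the unit combination reduces to kg/(m·s²) = Pa)
31180 Pa × (1 psi / 6895 Pa) = 4.522 psi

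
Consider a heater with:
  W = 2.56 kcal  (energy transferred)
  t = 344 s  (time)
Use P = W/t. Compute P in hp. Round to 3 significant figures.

P is given directly by: P = W/t.
W = 2.56 kcal = 10711 J; t = 344 s.
P = 31.14 W
31.14 W × (1 hp / 745.7 W) = 0.04176 hp

0.0418 hp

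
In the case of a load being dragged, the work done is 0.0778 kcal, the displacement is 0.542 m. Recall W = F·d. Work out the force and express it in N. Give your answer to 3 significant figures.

601 N

Rearranging W = F·d for F: F = W/d.
W = 0.0778 kcal = 325.5 J; d = 0.542 m.
F = 600.6 N  (the unit combination reduces to kg·m/s² = N)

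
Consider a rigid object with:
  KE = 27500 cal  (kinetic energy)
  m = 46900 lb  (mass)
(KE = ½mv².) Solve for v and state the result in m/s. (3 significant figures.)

Rearranging: v = √(2·KE/m).
KE = 27500 cal = 1.151×10^5 J; m = 46900 lb = 21273 kg.
v = 3.289 m/s

3.29 m/s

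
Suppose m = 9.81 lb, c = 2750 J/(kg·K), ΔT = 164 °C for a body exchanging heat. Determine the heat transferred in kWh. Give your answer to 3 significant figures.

0.557 kWh

Q is given directly by: Q = mcΔT.
m = 9.81 lb = 4.450 kg; c = 2750 J/(kg·K); ΔT = 164 °C = 164.0 K.
Q = 2.007×10^6 J
2.007×10^6 J × (1 kWh / 3.600×10^6 J) = 0.5575 kWh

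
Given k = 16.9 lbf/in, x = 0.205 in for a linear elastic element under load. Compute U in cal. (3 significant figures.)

U is given directly by: U = ½kx².
k = 16.9 lbf/in = 2960 N/m; x = 0.205 in = 0.005207 m.
U = 0.04012 J
0.04012 J × (1 cal / 4.184 J) = 0.009589 cal

0.00959 cal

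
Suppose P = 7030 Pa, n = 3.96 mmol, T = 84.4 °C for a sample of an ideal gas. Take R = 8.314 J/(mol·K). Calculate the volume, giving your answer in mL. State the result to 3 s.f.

1670 mL

Rearranging: V = nRT/P.
P = 7030 Pa; n = 3.96 mmol = 0.003960 mol; T = 84.4 °C = 357.5 K; R = 8.314 J/(mol·K).
V = 0.001675 m³
0.001675 m³ × (1 mL / 1.000×10^-6 m³) = 1675 mL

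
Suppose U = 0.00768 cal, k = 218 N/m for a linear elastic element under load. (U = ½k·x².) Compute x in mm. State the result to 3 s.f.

17.2 mm

Rearranging: x = √(2U/k).
U = 0.00768 cal = 0.03213 J; k = 218 N/m.
x = 0.01717 m
0.01717 m × (1 mm / 0.001000 m) = 17.17 mm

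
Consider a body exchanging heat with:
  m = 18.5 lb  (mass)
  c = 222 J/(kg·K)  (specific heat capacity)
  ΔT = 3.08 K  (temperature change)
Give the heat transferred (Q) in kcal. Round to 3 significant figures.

Directly: Q = mcΔT.
m = 18.5 lb = 8.391 kg; c = 222 J/(kg·K); ΔT = 3.08 K.
Q = 5738 J
5738 J × (1 kcal / 4184 J) = 1.371 kcal

1.37 kcal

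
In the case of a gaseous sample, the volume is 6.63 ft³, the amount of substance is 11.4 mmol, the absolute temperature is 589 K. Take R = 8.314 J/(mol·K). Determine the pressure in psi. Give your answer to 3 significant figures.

From the ideal-gas law: P = nRT/V.
V = 6.63 ft³ = 0.1877 m³; n = 11.4 mmol = 0.01140 mol; T = 589 K; R = 8.314 J/(mol·K).
P = 297.4 Pa  (the unit combination reduces to kg/(m·s²) = Pa)
297.4 Pa × (1 psi / 6895 Pa) = 0.04313 psi

0.0431 psi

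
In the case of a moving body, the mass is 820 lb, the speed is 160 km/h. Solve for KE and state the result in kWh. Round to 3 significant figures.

Directly: KE = ½mv².
m = 820 lb = 371.9 kg; v = 160 km/h = 44.44 m/s.
KE = 3.674×10^5 J
3.674×10^5 J × (1 kWh / 3.600×10^6 J) = 0.1020 kWh

0.102 kWh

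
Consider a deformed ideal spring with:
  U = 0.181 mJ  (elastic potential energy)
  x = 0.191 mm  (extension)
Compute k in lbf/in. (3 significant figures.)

56.7 lbf/in

Rearranging U = ½k·x² for k: k = 2U/x².
U = 0.181 mJ = 1.810×10^-4 J; x = 0.191 mm = 1.910×10^-4 m.
k = 9923 N/m
9923 N/m × (1 lbf/in / 175.1 N/m) = 56.66 lbf/in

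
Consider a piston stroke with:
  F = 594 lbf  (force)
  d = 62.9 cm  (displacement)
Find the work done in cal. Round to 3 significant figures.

397 cal

W is given directly by: W = F·d.
F = 594 lbf = 2642 N; d = 62.9 cm = 0.6290 m.
W = 1662 J
1662 J × (1 cal / 4.184 J) = 397.2 cal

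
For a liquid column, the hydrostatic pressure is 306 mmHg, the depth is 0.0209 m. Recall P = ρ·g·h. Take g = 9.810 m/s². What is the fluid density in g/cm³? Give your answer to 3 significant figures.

199 g/cm³

Rearranging: ρ = P/(g·h).
P = 306 mmHg = 40797 Pa; h = 0.0209 m; g = 9.810 m/s².
ρ = 1.990×10^5 kg/m³
1.990×10^5 kg/m³ × (1 g/cm³ / 1000 kg/m³) = 199.0 g/cm³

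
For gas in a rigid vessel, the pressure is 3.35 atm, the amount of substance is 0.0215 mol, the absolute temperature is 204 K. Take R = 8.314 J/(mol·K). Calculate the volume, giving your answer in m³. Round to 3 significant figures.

1.07×10^-4 m³

From the ideal-gas law: V = nRT/P.
P = 3.35 atm = 3.394×10^5 Pa; n = 0.0215 mol; T = 204 K; R = 8.314 J/(mol·K).
V = 1.074×10^-4 m³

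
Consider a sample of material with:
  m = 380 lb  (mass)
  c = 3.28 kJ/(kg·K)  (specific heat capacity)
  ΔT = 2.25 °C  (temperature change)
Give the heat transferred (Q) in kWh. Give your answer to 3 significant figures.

0.353 kWh

Directly: Q = mcΔT.
m = 380 lb = 172.4 kg; c = 3.28 kJ/(kg·K) = 3280 J/(kg·K); ΔT = 2.25 °C = 2.250 K.
Q = 1.272×10^6 J
1.272×10^6 J × (1 kWh / 3.600×10^6 J) = 0.3533 kWh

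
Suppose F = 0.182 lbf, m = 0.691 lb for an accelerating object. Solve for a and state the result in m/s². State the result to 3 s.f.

From Newton's second law: a = F/m.
F = 0.182 lbf = 0.8096 N; m = 0.691 lb = 0.3134 kg.
a = 2.583 m/s²

2.58 m/s²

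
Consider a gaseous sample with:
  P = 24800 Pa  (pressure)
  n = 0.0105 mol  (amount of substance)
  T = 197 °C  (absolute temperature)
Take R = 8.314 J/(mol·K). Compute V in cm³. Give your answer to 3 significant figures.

1650 cm³

Solving PV = nRT for V: V = nRT/P.
P = 24800 Pa; n = 0.0105 mol; T = 197 °C = 470.1 K; R = 8.314 J/(mol·K).
V = 0.001655 m³
0.001655 m³ × (1 cm³ / 1.000×10^-6 m³) = 1655 cm³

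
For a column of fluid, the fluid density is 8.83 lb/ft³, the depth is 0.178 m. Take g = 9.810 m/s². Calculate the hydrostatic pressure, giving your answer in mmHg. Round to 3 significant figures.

1.85 mmHg

P is given directly by: P = ρgh.
ρ = 8.83 lb/ft³ = 141.4 kg/m³; h = 0.178 m; g = 9.810 m/s².
P = 247.0 Pa  (the unit combination reduces to kg/(m·s²) = Pa)
247.0 Pa × (1 mmHg / 133.3 Pa) = 1.853 mmHg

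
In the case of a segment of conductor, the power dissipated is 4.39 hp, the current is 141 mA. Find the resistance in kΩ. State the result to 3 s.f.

Solving P = I²R for R: R = P/I².
P = 4.39 hp = 3274 W; I = 141 mA = 0.1410 A.
R = 1.647×10^5 Ω
1.647×10^5 Ω × (1 kΩ / 1000 Ω) = 164.7 kΩ

165 kΩ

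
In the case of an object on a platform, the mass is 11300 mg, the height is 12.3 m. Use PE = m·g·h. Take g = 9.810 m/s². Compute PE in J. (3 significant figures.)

1.36 J

Directly: PE = mgh.
m = 11300 mg = 0.01130 kg; h = 12.3 m; g = 9.810 m/s².
PE = 1.363 J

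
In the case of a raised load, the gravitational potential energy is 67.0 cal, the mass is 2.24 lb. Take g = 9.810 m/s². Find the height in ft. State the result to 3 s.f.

Rearranging PE = m·g·h for h: h = PE/(m·g).
PE = 67.0 cal = 280.3 J; m = 2.24 lb = 1.016 kg; g = 9.810 m/s².
h = 28.12 m
28.12 m × (1 ft / 0.3048 m) = 92.27 ft

92.3 ft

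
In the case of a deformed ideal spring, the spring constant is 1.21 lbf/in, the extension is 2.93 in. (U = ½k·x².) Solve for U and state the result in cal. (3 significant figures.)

Directly: U = ½kx².
k = 1.21 lbf/in = 211.9 N/m; x = 2.93 in = 0.07442 m.
U = 0.5868 J
0.5868 J × (1 cal / 4.184 J) = 0.1403 cal

0.140 cal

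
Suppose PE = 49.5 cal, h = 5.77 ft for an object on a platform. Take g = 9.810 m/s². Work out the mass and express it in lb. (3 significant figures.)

26.5 lb

Rearranging: m = PE/(g·h).
PE = 49.5 cal = 207.1 J; h = 5.77 ft = 1.759 m; g = 9.810 m/s².
m = 12.00 kg
12.00 kg × (1 lb / 0.4536 kg) = 26.46 lb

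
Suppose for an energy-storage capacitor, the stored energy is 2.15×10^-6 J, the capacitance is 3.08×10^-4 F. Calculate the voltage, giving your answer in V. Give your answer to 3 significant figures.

Rearranging: V = √(2E/C).
E = 2.15×10^-6 J; C = 3.08×10^-4 F.
V = 0.1182 V

0.118 V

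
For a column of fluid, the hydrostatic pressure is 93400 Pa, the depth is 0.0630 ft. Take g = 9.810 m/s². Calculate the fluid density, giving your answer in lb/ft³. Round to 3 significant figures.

Rearranging: ρ = P/(g·h).
P = 93400 Pa; h = 0.0630 ft = 0.01920 m; g = 9.810 m/s².
ρ = 4.958×10^5 kg/m³
4.958×10^5 kg/m³ × (1 lb/ft³ / 16.02 kg/m³) = 30953 lb/ft³

31000 lb/ft³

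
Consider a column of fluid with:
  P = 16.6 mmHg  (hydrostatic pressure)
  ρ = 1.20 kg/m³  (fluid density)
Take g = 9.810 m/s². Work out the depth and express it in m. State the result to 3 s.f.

Rearranging: h = P/(ρ·g).
P = 16.6 mmHg = 2213 Pa; ρ = 1.20 kg/m³; g = 9.810 m/s².
h = 188.0 m

188 m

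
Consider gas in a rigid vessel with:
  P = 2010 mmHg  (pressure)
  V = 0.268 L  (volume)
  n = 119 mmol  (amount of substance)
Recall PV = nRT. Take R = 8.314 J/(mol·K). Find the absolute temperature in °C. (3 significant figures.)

Solving PV = nRT for T: T = PV/(nR).
P = 2010 mmHg = 2.680×10^5 Pa; V = 0.268 L = 2.680×10^-4 m³; n = 119 mmol = 0.1190 mol; R = 8.314 J/(mol·K).
T = 72.59 K
72.59 K − 273.15 = -200.6 °C

-201 °C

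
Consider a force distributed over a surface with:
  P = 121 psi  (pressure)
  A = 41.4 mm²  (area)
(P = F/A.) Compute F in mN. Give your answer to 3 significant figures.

34500 mN

Rearranging P = F/A for F: F = P·A.
P = 121 psi = 8.343×10^5 Pa; A = 41.4 mm² = 4.140×10^-5 m².
F = 34.54 N
34.54 N × (1 mN / 0.001000 N) = 34539 mN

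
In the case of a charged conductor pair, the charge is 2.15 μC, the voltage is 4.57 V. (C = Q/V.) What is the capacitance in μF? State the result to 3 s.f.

Directly: C = Q/V.
Q = 2.15 μC = 2.150×10^-6 C; V = 4.57 V.
C = 4.705×10^-7 F
4.705×10^-7 F × (1 μF / 1.000×10^-6 F) = 0.4705 μF

0.470 μF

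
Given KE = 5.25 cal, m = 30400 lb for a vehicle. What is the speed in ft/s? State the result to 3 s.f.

0.185 ft/s

Rearranging: v = √(2·KE/m).
KE = 5.25 cal = 21.97 J; m = 30400 lb = 13789 kg.
v = 0.05644 m/s
0.05644 m/s × (1 ft/s / 0.3048 m/s) = 0.1852 ft/s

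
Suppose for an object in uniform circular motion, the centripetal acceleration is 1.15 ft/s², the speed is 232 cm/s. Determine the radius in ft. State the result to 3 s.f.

50.4 ft

Solving a = v²/r for r: r = v²/a.
a = 1.15 ft/s² = 0.3505 m/s²; v = 232 cm/s = 2.320 m/s.
r = 15.36 m
15.36 m × (1 ft / 0.3048 m) = 50.38 ft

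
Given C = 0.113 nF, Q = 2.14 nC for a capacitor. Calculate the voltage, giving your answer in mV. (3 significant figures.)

Rearranging: V = Q/C.
C = 0.113 nF = 1.130×10^-10 F; Q = 2.14 nC = 2.140×10^-9 C.
V = 18.94 V  (the unit combination reduces to kg·m²/(A·s³) = V)
18.94 V × (1 mV / 0.001000 V) = 18938 mV

18900 mV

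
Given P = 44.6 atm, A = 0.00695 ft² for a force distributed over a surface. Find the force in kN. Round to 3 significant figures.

Rearranging P = F/A for F: F = P·A.
P = 44.6 atm = 4.519×10^6 Pa; A = 0.00695 ft² = 6.457×10^-4 m².
F = 2918 N
2918 N × (1 kN / 1000 N) = 2.918 kN

2.92 kN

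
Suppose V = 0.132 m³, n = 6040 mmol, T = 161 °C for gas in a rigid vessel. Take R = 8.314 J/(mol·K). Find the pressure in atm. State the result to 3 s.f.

1.63 atm

Directly: P = nRT/V.
V = 0.132 m³; n = 6040 mmol = 6.040 mol; T = 161 °C = 434.1 K; R = 8.314 J/(mol·K).
P = 1.652×10^5 Pa  (the unit combination reduces to kg/(m·s²) = Pa)
1.652×10^5 Pa × (1 atm / 1.013×10^5 Pa) = 1.630 atm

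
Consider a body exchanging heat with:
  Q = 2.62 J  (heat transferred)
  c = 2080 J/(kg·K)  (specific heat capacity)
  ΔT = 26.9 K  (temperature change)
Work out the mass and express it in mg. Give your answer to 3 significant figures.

Solving Q = m·c·ΔT for m: m = Q/(c·ΔT).
Q = 2.62 J; c = 2080 J/(kg·K); ΔT = 26.9 K.
m = 4.683×10^-5 kg
4.683×10^-5 kg × (1 mg / 1.000×10^-6 kg) = 46.83 mg

46.8 mg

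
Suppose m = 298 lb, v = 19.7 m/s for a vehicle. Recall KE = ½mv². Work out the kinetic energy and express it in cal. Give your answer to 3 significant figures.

KE is given directly by: KE = ½mv².
m = 298 lb = 135.2 kg; v = 19.7 m/s.
KE = 26229 J
26229 J × (1 cal / 4.184 J) = 6269 cal

6270 cal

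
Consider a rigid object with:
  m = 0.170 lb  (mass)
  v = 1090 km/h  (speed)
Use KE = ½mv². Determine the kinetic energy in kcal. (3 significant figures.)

0.845 kcal

Directly: KE = ½mv².
m = 0.170 lb = 0.07711 kg; v = 1090 km/h = 302.8 m/s.
KE = 3535 J
3535 J × (1 kcal / 4184 J) = 0.8448 kcal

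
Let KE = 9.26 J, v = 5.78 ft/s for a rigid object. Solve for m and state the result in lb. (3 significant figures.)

13.2 lb

Rearranging KE = ½mv² for m: m = 2·KE/v².
KE = 9.26 J; v = 5.78 ft/s = 1.762 m/s.
m = 5.967 kg
5.967 kg × (1 lb / 0.4536 kg) = 13.15 lb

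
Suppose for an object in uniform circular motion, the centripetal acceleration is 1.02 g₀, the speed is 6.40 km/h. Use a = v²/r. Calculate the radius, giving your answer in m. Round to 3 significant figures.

Rearranging a = v²/r for r: r = v²/a.
a = 1.02 g₀ = 10.00 m/s²; v = 6.40 km/h = 1.778 m/s.
r = 0.3160 m

0.316 m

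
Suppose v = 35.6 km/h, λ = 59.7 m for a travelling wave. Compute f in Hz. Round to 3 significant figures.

0.166 Hz

Rearranging v = f·λ for f: f = v/λ.
v = 35.6 km/h = 9.889 m/s; λ = 59.7 m.
f = 0.1656 Hz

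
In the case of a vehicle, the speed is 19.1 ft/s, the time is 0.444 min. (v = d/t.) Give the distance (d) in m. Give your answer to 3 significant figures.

Solving v = d/t for d: d = v·t.
v = 19.1 ft/s = 5.822 m/s; t = 0.444 min = 26.64 s.
d = 155.1 m

155 m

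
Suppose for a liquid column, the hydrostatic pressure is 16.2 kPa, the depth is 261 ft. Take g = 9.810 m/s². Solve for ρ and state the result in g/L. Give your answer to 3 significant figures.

Rearranging: ρ = P/(g·h).
P = 16.2 kPa = 16200 Pa; h = 261 ft = 79.55 m; g = 9.810 m/s².
ρ = 20.76 kg/m³
Since 1 g/L = 1 kg/m³, 20.76 g/L.

20.8 g/L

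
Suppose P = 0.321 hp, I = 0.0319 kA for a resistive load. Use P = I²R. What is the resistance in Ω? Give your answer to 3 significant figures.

Rearranging P = I²R for R: R = P/I².
P = 0.321 hp = 239.4 W; I = 0.0319 kA = 31.90 A.
R = 0.2352 Ω

0.235 Ω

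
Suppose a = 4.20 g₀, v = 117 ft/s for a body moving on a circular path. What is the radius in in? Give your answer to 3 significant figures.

1220 in

Solving a = v²/r for r: r = v²/a.
a = 4.20 g₀ = 41.19 m/s²; v = 117 ft/s = 35.66 m/s.
r = 30.88 m
30.88 m × (1 in / 0.02540 m) = 1216 in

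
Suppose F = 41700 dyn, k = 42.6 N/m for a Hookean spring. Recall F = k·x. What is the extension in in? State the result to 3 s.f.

From Hooke's law: x = F/k.
F = 41700 dyn = 0.4170 N; k = 42.6 N/m.
x = 0.009789 m
0.009789 m × (1 in / 0.02540 m) = 0.3854 in

0.385 in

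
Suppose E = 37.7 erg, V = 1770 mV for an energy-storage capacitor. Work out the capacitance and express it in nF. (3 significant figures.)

2410 nF

Rearranging: C = 2E/V².
E = 37.7 erg = 3.770×10^-6 J; V = 1770 mV = 1.770 V.
C = 2.407×10^-6 F
2.407×10^-6 F × (1 nF / 1.000×10^-9 F) = 2407 nF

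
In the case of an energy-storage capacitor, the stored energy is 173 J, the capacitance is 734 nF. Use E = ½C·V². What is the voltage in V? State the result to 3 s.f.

21700 V

Rearranging E = ½C·V² for V: V = √(2E/C).
E = 173 J; C = 734 nF = 7.340×10^-7 F.
V = 21712 V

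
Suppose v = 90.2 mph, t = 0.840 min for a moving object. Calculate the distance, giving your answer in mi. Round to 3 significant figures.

Rearranging v = d/t for d: d = v·t.
v = 90.2 mph = 40.32 m/s; t = 0.840 min = 50.40 s.
d = 2032 m
2032 m × (1 mi / 1609 m) = 1.263 mi

1.26 mi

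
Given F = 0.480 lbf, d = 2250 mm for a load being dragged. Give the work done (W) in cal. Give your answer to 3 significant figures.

1.15 cal

W is given directly by: W = F·d.
F = 0.480 lbf = 2.135 N; d = 2250 mm = 2.250 m.
W = 4.804 J
4.804 J × (1 cal / 4.184 J) = 1.148 cal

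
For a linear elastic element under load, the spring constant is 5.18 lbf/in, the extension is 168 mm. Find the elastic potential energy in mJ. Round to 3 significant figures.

12800 mJ

Directly: U = ½kx².
k = 5.18 lbf/in = 907.2 N/m; x = 168 mm = 0.1680 m.
U = 12.80 J
12.80 J × (1 mJ / 0.001000 J) = 12802 mJ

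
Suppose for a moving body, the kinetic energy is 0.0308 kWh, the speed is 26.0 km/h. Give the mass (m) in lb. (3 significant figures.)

Solving KE = ½mv² for m: m = 2·KE/v².
KE = 0.0308 kWh = 1.109×10^5 J; v = 26.0 km/h = 7.222 m/s.
m = 4251 kg
4251 kg × (1 lb / 0.4536 kg) = 9373 lb

9370 lb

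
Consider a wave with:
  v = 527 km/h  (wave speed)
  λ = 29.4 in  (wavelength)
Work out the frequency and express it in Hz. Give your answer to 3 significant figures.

196 Hz

Rearranging: f = v/λ.
v = 527 km/h = 146.4 m/s; λ = 29.4 in = 0.7468 m.
f = 196.0 Hz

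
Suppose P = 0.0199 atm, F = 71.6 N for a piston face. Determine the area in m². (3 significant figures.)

0.0355 m²

Rearranging P = F/A for A: A = F/P.
P = 0.0199 atm = 2016 Pa; F = 71.6 N.
A = 0.03551 m²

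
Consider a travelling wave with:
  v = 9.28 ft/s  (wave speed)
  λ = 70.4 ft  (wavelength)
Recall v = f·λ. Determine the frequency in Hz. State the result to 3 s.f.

Rearranging v = f·λ for f: f = v/λ.
v = 9.28 ft/s = 2.829 m/s; λ = 70.4 ft = 21.46 m.
f = 0.1318 Hz

0.132 Hz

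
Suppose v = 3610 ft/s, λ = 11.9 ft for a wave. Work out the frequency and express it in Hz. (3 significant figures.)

303 Hz

Rearranging v = f·λ for f: f = v/λ.
v = 3610 ft/s = 1100 m/s; λ = 11.9 ft = 3.627 m.
f = 303.4 Hz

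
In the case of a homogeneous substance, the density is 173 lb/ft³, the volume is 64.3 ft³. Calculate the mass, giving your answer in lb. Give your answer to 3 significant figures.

11100 lb

Rearranging ρ = m/V for m: m = ρV.
ρ = 173 lb/ft³ = 2771 kg/m³; V = 64.3 ft³ = 1.821 m³.
m = 5046 kg
5046 kg × (1 lb / 0.4536 kg) = 11124 lb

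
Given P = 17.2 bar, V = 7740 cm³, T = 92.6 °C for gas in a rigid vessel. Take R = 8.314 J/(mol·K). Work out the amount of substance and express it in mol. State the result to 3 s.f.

Solving PV = nRT for n: n = PV/(RT).
P = 17.2 bar = 1.720×10^6 Pa; V = 7740 cm³ = 0.007740 m³; T = 92.6 °C = 365.8 K; R = 8.314 J/(mol·K).
n = 4.378 mol

4.38 mol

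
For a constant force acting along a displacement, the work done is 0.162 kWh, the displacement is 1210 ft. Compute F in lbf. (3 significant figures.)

Solving W = F·d for F: F = W/d.
W = 0.162 kWh = 5.832×10^5 J; d = 1210 ft = 368.8 m.
F = 1581 N
1581 N × (1 lbf / 4.448 N) = 355.5 lbf

355 lbf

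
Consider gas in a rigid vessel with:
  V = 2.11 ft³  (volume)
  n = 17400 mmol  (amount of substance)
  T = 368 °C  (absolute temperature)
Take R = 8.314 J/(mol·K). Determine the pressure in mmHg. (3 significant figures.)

From the ideal-gas law: P = nRT/V.
V = 2.11 ft³ = 0.05975 m³; n = 17400 mmol = 17.40 mol; T = 368 °C = 641.1 K; R = 8.314 J/(mol·K).
P = 1.552×10^6 Pa
1.552×10^6 Pa × (1 mmHg / 133.3 Pa) = 11644 mmHg

11600 mmHg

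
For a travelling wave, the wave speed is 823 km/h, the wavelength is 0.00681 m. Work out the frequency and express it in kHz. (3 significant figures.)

Rearranging: f = v/λ.
v = 823 km/h = 228.6 m/s; λ = 0.00681 m.
f = 33570 Hz
33570 Hz × (1 kHz / 1000 Hz) = 33.57 kHz

33.6 kHz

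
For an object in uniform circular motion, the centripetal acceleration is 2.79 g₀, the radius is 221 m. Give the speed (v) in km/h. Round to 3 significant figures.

280 km/h

Rearranging a = v²/r for v: v = √(a·r).
a = 2.79 g₀ = 27.36 m/s²; r = 221 m.
v = 77.76 m/s
77.76 m/s × (1 km/h / 0.2778 m/s) = 279.9 km/h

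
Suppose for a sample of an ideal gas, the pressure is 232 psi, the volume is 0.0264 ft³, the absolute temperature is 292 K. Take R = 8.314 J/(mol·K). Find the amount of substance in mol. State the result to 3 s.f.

0.493 mol

Rearranging: n = PV/(RT).
P = 232 psi = 1.600×10^6 Pa; V = 0.0264 ft³ = 7.476×10^-4 m³; T = 292 K; R = 8.314 J/(mol·K).
n = 0.4926 mol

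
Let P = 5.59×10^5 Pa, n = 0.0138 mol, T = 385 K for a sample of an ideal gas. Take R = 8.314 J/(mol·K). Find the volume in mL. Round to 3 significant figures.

From the ideal-gas law: V = nRT/P.
P = 5.59×10^5 Pa; n = 0.0138 mol; T = 385 K; R = 8.314 J/(mol·K).
V = 7.902×10^-5 m³
7.902×10^-5 m³ × (1 mL / 1.000×10^-6 m³) = 79.02 mL

79.0 mL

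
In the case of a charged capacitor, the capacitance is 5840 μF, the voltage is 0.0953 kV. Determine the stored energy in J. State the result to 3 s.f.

Directly: E = ½CV².
C = 5840 μF = 0.005840 F; V = 0.0953 kV = 95.30 V.
E = 26.52 J

26.5 J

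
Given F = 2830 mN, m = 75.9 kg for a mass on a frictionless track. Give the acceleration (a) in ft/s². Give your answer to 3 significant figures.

From Newton's second law: a = F/m.
F = 2830 mN = 2.830 N; m = 75.9 kg.
a = 0.03729 m/s²
0.03729 m/s² × (1 ft/s² / 0.3048 m/s²) = 0.1223 ft/s²

0.122 ft/s²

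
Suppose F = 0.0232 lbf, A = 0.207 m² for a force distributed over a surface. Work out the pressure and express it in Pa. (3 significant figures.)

Directly: P = F/A.
F = 0.0232 lbf = 0.1032 N; A = 0.207 m².
P = 0.4985 Pa  (the unit combination reduces to kg/(m·s²) = Pa)

0.499 Pa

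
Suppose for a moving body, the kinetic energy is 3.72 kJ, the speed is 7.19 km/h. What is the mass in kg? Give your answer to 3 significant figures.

Rearranging KE = ½mv² for m: m = 2·KE/v².
KE = 3.72 kJ = 3720 J; v = 7.19 km/h = 1.997 m/s.
m = 1865 kg

1870 kg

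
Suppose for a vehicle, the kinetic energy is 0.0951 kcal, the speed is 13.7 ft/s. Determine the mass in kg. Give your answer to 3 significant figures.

45.6 kg

Rearranging KE = ½mv² for m: m = 2·KE/v².
KE = 0.0951 kcal = 397.9 J; v = 13.7 ft/s = 4.176 m/s.
m = 45.64 kg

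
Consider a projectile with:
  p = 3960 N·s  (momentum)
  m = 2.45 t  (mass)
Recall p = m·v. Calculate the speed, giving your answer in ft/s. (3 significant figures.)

Rearranging: v = p/m.
p = 3960 N·s = 3960 kg·m/s; m = 2.45 t = 2450 kg.
v = 1.616 m/s
1.616 m/s × (1 ft/s / 0.3048 m/s) = 5.303 ft/s

5.30 ft/s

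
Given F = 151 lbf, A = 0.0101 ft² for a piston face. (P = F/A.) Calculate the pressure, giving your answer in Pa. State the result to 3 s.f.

7.16×10^5 Pa

P is given directly by: P = F/A.
F = 151 lbf = 671.7 N; A = 0.0101 ft² = 9.383×10^-4 m².
P = 7.158×10^5 Pa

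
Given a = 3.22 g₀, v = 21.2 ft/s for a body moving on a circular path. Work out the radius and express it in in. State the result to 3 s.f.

52.1 in

Rearranging: r = v²/a.
a = 3.22 g₀ = 31.58 m/s²; v = 21.2 ft/s = 6.462 m/s.
r = 1.322 m
1.322 m × (1 in / 0.02540 m) = 52.06 in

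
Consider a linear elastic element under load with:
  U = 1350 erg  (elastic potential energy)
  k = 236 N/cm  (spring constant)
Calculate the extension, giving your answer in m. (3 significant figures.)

1.07×10^-4 m

Solving U = ½k·x² for x: x = √(2U/k).
U = 1350 erg = 1.350×10^-4 J; k = 236 N/cm = 23600 N/m.
x = 1.070×10^-4 m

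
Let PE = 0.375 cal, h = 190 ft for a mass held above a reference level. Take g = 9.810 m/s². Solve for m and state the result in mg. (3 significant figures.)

Rearranging PE = m·g·h for m: m = PE/(g·h).
PE = 0.375 cal = 1.569 J; h = 190 ft = 57.91 m; g = 9.810 m/s².
m = 0.002762 kg
0.002762 kg × (1 mg / 1.000×10^-6 kg) = 2762 mg

2760 mg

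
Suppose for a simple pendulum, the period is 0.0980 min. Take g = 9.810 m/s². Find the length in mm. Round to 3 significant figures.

8590 mm

Solving T = 2π√(L/g) for L: L = g·(T/2π)².
T = 0.0980 min = 5.880 s; g = 9.810 m/s².
L = 8.591 m
8.591 m × (1 mm / 0.001000 m) = 8591 mm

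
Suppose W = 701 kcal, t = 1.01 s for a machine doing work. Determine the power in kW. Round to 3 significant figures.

2900 kW

Directly: P = W/t.
W = 701 kcal = 2.933×10^6 J; t = 1.01 s.
P = 2.904×10^6 W  (the unit combination reduces to kg·m²/s³ = W)
2.904×10^6 W × (1 kW / 1000 W) = 2904 kW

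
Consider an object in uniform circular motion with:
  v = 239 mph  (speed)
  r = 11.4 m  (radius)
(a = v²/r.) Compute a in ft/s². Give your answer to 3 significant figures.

a is given directly by: a = v²/r.
v = 239 mph = 106.8 m/s; r = 11.4 m.
a = 1001 m/s²
1001 m/s² × (1 ft/s² / 0.3048 m/s²) = 3285 ft/s²

3290 ft/s²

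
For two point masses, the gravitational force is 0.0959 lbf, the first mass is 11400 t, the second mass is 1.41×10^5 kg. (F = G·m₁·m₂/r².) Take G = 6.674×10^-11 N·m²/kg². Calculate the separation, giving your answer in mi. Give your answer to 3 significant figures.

Rearranging F = G·m₁·m₂/r² for r: r = √(G·m₁m₂/F).
F = 0.0959 lbf = 0.4266 N; m₁ = 11400 t = 1.140×10^7 kg; m₂ = 1.41×10^5 kg; G = 6.674×10^-11 N·m²/kg².
r = 15.86 m
15.86 m × (1 mi / 1609 m) = 0.009854 mi

0.00985 mi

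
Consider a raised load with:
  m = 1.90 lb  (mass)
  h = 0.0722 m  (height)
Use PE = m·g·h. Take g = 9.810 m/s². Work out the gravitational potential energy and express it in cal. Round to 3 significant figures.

0.146 cal

Directly: PE = mgh.
m = 1.90 lb = 0.8618 kg; h = 0.0722 m; g = 9.810 m/s².
PE = 0.6104 J
0.6104 J × (1 cal / 4.184 J) = 0.1459 cal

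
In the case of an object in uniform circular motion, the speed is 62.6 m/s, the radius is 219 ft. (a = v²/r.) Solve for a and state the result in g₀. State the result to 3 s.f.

Directly: a = v²/r.
v = 62.6 m/s; r = 219 ft = 66.75 m.
a = 58.71 m/s²
58.71 m/s² × (1 g₀ / 9.807 m/s²) = 5.986 g₀

5.99 g₀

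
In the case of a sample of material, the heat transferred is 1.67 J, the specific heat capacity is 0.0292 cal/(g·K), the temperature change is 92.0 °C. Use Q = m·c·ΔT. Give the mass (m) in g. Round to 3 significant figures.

0.149 g

Solving Q = m·c·ΔT for m: m = Q/(c·ΔT).
Q = 1.67 J; c = 0.0292 cal/(g·K) = 122.2 J/(kg·K); ΔT = 92.0 °C = 92.00 K.
m = 1.486×10^-4 kg
1.486×10^-4 kg × (1 g / 0.001000 kg) = 0.1486 g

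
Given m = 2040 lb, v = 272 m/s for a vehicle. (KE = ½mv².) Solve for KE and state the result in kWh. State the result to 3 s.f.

Directly: KE = ½mv².
m = 2040 lb = 925.3 kg; v = 272 m/s.
KE = 3.423×10^7 J  (the unit combination reduces to kg·m²/s² = J)
3.423×10^7 J × (1 kWh / 3.600×10^6 J) = 9.508 kWh

9.51 kWh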